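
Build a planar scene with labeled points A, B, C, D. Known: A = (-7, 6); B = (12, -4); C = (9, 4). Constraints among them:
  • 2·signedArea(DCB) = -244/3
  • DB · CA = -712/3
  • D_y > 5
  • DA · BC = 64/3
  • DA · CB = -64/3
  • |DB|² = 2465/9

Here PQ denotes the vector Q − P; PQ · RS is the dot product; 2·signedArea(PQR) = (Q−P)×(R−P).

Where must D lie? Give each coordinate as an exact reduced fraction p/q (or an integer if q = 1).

1. D_x = -5/3  [DA · BC = 64/3 ∩ 2·signedArea(DCB) = -244/3]
2. D_y = 16/3  [DA · BC = 64/3 ∩ 2·signedArea(DCB) = -244/3]
   → D = (-5/3, 16/3)

D = (-5/3, 16/3)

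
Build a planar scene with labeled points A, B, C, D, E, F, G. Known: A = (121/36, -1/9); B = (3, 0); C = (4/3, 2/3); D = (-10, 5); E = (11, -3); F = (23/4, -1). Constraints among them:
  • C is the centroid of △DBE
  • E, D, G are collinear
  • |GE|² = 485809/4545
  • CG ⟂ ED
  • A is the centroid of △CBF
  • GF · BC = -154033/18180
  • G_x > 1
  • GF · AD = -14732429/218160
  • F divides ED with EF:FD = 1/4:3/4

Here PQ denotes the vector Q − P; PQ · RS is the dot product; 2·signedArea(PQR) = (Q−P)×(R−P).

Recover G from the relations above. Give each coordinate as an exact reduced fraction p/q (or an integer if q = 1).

G = (676/505, 1031/1515)

1. G_x = 676/505  [E, D, G are collinear ∩ CG ⟂ ED]
2. G_y = 1031/1515  [E, D, G are collinear ∩ CG ⟂ ED]
   → G = (676/505, 1031/1515)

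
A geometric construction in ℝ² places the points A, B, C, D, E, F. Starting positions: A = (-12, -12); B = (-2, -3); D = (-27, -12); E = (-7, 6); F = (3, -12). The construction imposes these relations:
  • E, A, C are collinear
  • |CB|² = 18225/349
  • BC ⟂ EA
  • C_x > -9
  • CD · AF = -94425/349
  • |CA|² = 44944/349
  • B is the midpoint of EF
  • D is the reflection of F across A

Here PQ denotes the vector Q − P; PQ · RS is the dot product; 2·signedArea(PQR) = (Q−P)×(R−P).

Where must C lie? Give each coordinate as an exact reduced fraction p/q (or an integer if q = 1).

C = (-3128/349, -372/349)

1. C_x = -3128/349  [E, A, C are collinear ∩ BC ⟂ EA]
2. C_y = -372/349  [E, A, C are collinear ∩ BC ⟂ EA]
   → C = (-3128/349, -372/349)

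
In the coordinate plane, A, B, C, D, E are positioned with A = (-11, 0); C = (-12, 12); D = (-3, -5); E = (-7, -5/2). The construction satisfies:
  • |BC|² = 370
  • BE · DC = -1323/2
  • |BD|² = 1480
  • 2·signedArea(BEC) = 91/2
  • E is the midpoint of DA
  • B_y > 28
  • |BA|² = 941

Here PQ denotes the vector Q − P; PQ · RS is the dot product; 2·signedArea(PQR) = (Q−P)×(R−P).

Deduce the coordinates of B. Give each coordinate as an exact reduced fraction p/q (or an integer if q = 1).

1. B_x = -21  [BE · DC = -1323/2 ∩ 2·signedArea(BEC) = 91/2]
2. B_y = 29  [BE · DC = -1323/2 ∩ 2·signedArea(BEC) = 91/2]
   → B = (-21, 29)

B = (-21, 29)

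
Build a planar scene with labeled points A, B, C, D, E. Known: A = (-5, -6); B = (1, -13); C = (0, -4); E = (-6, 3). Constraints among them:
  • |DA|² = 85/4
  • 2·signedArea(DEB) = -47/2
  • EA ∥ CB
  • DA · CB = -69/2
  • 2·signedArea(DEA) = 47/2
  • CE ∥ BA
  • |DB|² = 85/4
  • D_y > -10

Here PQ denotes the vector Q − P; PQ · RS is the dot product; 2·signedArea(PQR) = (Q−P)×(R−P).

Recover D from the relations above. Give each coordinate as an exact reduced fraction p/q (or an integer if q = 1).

1. D_x = -2  [2·signedArea(DEB) = -47/2 ∩ 2·signedArea(DEA) = 47/2]
2. D_y = -19/2  [2·signedArea(DEB) = -47/2 ∩ 2·signedArea(DEA) = 47/2]
   → D = (-2, -19/2)

D = (-2, -19/2)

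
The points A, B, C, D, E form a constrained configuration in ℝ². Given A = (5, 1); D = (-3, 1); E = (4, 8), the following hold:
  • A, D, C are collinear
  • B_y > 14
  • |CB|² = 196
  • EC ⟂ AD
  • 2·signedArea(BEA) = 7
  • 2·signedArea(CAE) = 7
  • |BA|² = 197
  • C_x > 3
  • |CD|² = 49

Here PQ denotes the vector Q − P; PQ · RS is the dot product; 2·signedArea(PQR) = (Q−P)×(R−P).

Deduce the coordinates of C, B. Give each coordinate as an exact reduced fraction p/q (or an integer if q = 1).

B = (4, 15)
C = (4, 1)

1. C_x = 4  [A, D, C are collinear ∩ EC ⟂ AD]
2. C_y = 1  [A, D, C are collinear ∩ EC ⟂ AD]
   → C = (4, 1)
3. B_x = 4  [line 7·x + 1·y + -43 = 0 ∩ |BA|² = 197]
4. B_y = 15  [line 7·x + 1·y + -43 = 0 ∩ |BA|² = 197]
   → B = (4, 15)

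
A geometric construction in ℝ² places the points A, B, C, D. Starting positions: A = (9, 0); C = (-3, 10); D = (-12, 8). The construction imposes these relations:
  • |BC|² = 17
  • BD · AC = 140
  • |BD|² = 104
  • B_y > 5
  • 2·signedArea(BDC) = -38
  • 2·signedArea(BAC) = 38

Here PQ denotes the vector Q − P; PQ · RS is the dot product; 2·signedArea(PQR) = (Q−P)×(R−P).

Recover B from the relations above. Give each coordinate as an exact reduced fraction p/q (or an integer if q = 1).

1. B_x = -2  [2·signedArea(BAC) = 38 ∩ 2·signedArea(BDC) = -38]
2. B_y = 6  [2·signedArea(BAC) = 38 ∩ 2·signedArea(BDC) = -38]
   → B = (-2, 6)

B = (-2, 6)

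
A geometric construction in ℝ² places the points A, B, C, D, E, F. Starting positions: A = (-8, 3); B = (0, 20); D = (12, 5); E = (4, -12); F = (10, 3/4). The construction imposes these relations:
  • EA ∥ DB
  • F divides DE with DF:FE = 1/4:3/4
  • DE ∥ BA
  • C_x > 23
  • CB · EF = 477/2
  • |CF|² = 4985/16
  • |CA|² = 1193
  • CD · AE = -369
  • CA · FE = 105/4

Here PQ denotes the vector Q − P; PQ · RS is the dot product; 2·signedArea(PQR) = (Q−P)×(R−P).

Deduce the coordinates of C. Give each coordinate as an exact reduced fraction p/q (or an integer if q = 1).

C = (24, -10)

1. C_x = 24  [CB · EF = 477/2 ∩ CD · AE = -369]
2. C_y = -10  [CB · EF = 477/2 ∩ CD · AE = -369]
   → C = (24, -10)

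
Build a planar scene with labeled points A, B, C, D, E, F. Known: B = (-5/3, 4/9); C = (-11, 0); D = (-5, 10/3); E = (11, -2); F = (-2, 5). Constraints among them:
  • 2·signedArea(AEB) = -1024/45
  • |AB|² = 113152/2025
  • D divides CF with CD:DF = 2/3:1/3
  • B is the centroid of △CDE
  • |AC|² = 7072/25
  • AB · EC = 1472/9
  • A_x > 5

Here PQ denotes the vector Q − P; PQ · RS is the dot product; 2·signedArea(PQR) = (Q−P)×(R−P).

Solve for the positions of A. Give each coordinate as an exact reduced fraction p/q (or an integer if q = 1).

1. A_x = 29/5  [AB · EC = 1472/9 ∩ 2·signedArea(AEB) = -1024/45]
2. A_y = 4/5  [AB · EC = 1472/9 ∩ 2·signedArea(AEB) = -1024/45]
   → A = (29/5, 4/5)

A = (29/5, 4/5)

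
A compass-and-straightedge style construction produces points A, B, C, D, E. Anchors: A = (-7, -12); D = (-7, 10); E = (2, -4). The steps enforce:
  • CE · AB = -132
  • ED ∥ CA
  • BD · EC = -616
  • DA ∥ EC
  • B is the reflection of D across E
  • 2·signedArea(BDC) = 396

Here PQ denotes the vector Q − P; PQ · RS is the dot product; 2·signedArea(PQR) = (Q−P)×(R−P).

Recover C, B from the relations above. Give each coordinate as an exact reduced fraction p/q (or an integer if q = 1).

B = (11, -18)
C = (2, -26)

1. C_x = 2  [ED ∥ CA ∩ DA ∥ EC]
2. C_y = -26  [ED ∥ CA ∩ DA ∥ EC]
   → C = (2, -26)
3. B_x = 11  [B is the reflection of D across E]
4. B_y = -18  [B is the reflection of D across E]
   → B = (11, -18)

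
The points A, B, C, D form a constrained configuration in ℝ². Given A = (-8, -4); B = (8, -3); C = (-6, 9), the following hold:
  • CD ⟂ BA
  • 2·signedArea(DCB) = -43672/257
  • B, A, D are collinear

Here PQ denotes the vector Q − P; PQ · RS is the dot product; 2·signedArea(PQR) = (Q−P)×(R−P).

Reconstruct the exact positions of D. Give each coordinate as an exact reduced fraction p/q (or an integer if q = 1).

D = (-1336/257, -983/257)

1. D_x = -1336/257  [B, A, D are collinear ∩ CD ⟂ BA]
2. D_y = -983/257  [B, A, D are collinear ∩ CD ⟂ BA]
   → D = (-1336/257, -983/257)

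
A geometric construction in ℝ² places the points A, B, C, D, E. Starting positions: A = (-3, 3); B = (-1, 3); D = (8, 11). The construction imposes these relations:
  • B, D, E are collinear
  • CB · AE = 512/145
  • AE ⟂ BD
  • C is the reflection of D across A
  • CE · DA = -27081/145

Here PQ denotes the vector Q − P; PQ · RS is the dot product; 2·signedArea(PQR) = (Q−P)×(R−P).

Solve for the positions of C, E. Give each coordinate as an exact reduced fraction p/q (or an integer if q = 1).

1. C_x = -14  [C is the reflection of D across A]
2. C_y = -5  [C is the reflection of D across A]
   → C = (-14, -5)
3. E_x = -307/145  [B, D, E are collinear ∩ AE ⟂ BD]
4. E_y = 291/145  [B, D, E are collinear ∩ AE ⟂ BD]
   → E = (-307/145, 291/145)

C = (-14, -5)
E = (-307/145, 291/145)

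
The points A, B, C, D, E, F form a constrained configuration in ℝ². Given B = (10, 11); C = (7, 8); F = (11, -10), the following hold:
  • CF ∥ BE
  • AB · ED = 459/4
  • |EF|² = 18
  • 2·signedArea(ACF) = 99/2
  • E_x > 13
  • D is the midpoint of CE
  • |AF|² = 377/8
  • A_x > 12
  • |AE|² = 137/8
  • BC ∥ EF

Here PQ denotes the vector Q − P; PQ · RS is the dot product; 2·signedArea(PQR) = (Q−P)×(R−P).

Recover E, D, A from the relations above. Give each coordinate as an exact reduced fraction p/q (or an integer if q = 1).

1. E_x = 14  [BC ∥ EF ∩ CF ∥ BE]
2. E_y = -7  [BC ∥ EF ∩ CF ∥ BE]
   → E = (14, -7)
3. D_x = 21/2  [D is the midpoint of CE]
4. D_y = 1/2  [D is the midpoint of CE]
   → D = (21/2, 1/2)
5. A_x = 49/4  [AB · ED = 459/4 ∩ 2·signedArea(ACF) = 99/2]
6. A_y = -13/4  [AB · ED = 459/4 ∩ 2·signedArea(ACF) = 99/2]
   → A = (49/4, -13/4)

A = (49/4, -13/4)
D = (21/2, 1/2)
E = (14, -7)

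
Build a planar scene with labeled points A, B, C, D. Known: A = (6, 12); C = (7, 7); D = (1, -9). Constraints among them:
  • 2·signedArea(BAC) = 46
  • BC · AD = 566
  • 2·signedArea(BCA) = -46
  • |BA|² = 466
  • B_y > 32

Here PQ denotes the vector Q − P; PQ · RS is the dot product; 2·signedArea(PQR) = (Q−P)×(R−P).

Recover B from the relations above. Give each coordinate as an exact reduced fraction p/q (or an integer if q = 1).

1. B_x = 11  [2·signedArea(BAC) = 46 ∩ BC · AD = 566]
2. B_y = 33  [2·signedArea(BAC) = 46 ∩ BC · AD = 566]
   → B = (11, 33)

B = (11, 33)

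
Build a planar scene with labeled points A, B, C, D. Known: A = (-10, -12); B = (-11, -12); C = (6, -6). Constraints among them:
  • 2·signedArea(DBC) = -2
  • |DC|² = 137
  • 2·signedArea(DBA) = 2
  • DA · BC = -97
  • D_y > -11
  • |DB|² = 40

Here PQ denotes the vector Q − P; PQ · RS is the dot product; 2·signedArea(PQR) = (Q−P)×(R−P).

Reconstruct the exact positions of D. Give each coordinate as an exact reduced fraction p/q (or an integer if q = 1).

1. D_x = -5  [2·signedArea(DBC) = -2 ∩ DA · BC = -97]
2. D_y = -10  [2·signedArea(DBC) = -2 ∩ DA · BC = -97]
   → D = (-5, -10)

D = (-5, -10)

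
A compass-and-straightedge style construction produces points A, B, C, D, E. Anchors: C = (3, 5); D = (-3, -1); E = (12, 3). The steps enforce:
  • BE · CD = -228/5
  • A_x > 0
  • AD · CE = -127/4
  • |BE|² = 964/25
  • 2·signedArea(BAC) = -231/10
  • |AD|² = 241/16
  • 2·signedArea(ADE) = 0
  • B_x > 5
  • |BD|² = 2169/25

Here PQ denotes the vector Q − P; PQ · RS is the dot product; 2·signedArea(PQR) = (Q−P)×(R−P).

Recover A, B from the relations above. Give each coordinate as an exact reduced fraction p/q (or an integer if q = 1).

A = (3/4, 0)
B = (6, 7/5)

1. A_x = 3/4  [2·signedArea(ADE) = 0 ∩ AD · CE = -127/4]
2. A_y = 0  [2·signedArea(ADE) = 0 ∩ AD · CE = -127/4]
   → A = (3/4, 0)
3. B_x = 6  [2·signedArea(BAC) = -231/10 ∩ BE · CD = -228/5]
4. B_y = 7/5  [2·signedArea(BAC) = -231/10 ∩ BE · CD = -228/5]
   → B = (6, 7/5)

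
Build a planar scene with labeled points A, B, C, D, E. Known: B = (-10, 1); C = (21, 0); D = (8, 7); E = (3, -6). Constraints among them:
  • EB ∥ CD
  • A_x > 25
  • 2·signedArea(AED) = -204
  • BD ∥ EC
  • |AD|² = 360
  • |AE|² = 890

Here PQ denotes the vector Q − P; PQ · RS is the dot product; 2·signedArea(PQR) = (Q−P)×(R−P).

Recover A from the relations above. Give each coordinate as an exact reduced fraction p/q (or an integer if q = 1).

1. A_x = 26  [line -13·x + 5·y + 273 = 0 ∩ |AE|² = 890]
2. A_y = 13  [line -13·x + 5·y + 273 = 0 ∩ |AE|² = 890]
   → A = (26, 13)

A = (26, 13)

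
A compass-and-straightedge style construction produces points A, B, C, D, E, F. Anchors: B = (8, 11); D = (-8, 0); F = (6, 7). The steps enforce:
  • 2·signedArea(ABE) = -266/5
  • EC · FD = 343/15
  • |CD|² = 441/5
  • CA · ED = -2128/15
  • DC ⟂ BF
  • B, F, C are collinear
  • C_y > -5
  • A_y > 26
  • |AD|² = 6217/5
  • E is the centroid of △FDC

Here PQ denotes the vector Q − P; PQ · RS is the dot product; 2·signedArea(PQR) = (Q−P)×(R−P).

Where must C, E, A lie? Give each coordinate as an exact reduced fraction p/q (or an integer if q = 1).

1. C_x = 2/5  [B, F, C are collinear ∩ DC ⟂ BF]
2. C_y = -21/5  [B, F, C are collinear ∩ DC ⟂ BF]
   → C = (2/5, -21/5)
3. E_x = -8/15  [E is the centroid of △FDC]
4. E_y = 14/15  [E is the centroid of △FDC]
   → E = (-8/15, 14/15)
5. A_x = 78/5  [2·signedArea(ABE) = -266/5 ∩ CA · ED = -2128/15]
6. A_y = 131/5  [2·signedArea(ABE) = -266/5 ∩ CA · ED = -2128/15]
   → A = (78/5, 131/5)

A = (78/5, 131/5)
C = (2/5, -21/5)
E = (-8/15, 14/15)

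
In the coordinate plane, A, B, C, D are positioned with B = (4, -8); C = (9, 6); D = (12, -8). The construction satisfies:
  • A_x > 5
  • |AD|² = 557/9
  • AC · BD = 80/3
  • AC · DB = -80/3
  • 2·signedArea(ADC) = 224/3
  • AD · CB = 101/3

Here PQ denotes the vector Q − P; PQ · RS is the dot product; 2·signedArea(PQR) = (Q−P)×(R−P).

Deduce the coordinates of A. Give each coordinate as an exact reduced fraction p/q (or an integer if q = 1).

A = (17/3, -10/3)

1. A_x = 17/3  [AD · CB = 101/3 ∩ 2·signedArea(ADC) = 224/3]
2. A_y = -10/3  [AD · CB = 101/3 ∩ 2·signedArea(ADC) = 224/3]
   → A = (17/3, -10/3)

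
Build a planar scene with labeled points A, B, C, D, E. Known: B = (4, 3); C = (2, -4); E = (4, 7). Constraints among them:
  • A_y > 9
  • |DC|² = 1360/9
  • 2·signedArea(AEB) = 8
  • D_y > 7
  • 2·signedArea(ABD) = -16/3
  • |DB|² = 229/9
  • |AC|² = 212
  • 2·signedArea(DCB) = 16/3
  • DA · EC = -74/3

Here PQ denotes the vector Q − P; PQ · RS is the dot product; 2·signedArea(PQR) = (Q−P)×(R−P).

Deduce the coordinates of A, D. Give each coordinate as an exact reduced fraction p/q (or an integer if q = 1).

1. A_x = 6  [2·signedArea(AEB) = 8]
2. A_y = 10  [|AC|² = 212]
   → A = (6, 10)
3. D_x = 14/3  [2·signedArea(ABD) = -16/3 ∩ DA · EC = -74/3]
4. D_y = 8  [2·signedArea(ABD) = -16/3 ∩ DA · EC = -74/3]
   → D = (14/3, 8)

A = (6, 10)
D = (14/3, 8)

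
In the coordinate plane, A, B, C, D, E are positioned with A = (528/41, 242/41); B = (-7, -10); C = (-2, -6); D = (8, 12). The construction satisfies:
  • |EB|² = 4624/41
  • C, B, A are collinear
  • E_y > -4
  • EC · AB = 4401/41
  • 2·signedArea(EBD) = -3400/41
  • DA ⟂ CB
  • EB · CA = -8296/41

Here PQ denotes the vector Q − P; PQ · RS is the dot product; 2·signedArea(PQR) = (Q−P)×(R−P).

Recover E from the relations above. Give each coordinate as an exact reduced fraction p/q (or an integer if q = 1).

1. E_x = 53/41  [2·signedArea(EBD) = -3400/41 ∩ EC · AB = 4401/41]
2. E_y = -138/41  [2·signedArea(EBD) = -3400/41 ∩ EC · AB = 4401/41]
   → E = (53/41, -138/41)

E = (53/41, -138/41)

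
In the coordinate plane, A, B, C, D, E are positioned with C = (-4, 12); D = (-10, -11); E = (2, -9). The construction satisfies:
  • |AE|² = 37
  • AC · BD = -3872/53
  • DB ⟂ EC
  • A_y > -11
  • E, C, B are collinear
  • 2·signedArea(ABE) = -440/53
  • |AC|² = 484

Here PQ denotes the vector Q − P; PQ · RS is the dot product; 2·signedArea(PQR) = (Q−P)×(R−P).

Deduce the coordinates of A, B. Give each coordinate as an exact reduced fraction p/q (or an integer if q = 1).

A = (-4, -10)
B = (86/53, -407/53)

1. B_x = 86/53  [E, C, B are collinear ∩ DB ⟂ EC]
2. B_y = -407/53  [E, C, B are collinear ∩ DB ⟂ EC]
   → B = (86/53, -407/53)
3. A_x = -4  [line 70/53·x + 20/53·y + 480/53 = 0 ∩ |AE|² = 37]
4. A_y = -10  [line 70/53·x + 20/53·y + 480/53 = 0 ∩ |AE|² = 37]
   → A = (-4, -10)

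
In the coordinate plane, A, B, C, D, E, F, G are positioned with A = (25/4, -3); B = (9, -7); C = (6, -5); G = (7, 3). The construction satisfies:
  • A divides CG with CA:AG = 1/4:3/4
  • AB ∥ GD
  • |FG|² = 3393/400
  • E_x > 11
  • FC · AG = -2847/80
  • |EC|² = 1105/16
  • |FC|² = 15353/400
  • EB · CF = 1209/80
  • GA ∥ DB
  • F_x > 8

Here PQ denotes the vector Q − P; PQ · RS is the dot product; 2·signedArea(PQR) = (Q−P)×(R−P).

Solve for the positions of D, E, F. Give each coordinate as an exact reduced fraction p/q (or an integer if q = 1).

D = (39/4, -1)
E = (47/4, -11)
F = (173/20, 3/5)

1. D_x = 39/4  [GA ∥ DB ∩ AB ∥ GD]
2. D_y = -1  [GA ∥ DB ∩ AB ∥ GD]
   → D = (39/4, -1)
3. F_x = 173/20  [line -3/4·x + -6·y + 807/80 = 0 ∩ |FC|² = 15353/400]
4. F_y = 3/5  [line -3/4·x + -6·y + 807/80 = 0 ∩ |FC|² = 15353/400]
   → F = (173/20, 3/5)
5. E_x = 47/4  [line -53/20·x + -28/5·y + -2437/80 = 0 ∩ |EC|² = 1105/16]
6. E_y = -11  [line -53/20·x + -28/5·y + -2437/80 = 0 ∩ |EC|² = 1105/16]
   → E = (47/4, -11)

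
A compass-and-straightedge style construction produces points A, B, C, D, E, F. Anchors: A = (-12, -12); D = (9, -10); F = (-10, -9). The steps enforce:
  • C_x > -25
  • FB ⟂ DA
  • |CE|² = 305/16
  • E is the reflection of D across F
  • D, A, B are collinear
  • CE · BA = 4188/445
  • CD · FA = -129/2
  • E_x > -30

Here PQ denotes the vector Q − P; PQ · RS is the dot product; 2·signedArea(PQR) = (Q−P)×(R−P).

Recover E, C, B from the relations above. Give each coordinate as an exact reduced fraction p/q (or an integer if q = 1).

1. E_x = -29  [E is the reflection of D across F]
2. E_y = -8  [E is the reflection of D across F]
   → E = (-29, -8)
3. C_x = -99/4  [line 2·x + 3·y + 153/2 = 0 ∩ |CE|² = 305/16]
4. C_y = -9  [line 2·x + 3·y + 153/2 = 0 ∩ |CE|² = 305/16]
   → C = (-99/4, -9)
5. B_x = -4332/445  [D, A, B are collinear ∩ FB ⟂ DA]
6. B_y = -5244/445  [D, A, B are collinear ∩ FB ⟂ DA]
   → B = (-4332/445, -5244/445)

B = (-4332/445, -5244/445)
C = (-99/4, -9)
E = (-29, -8)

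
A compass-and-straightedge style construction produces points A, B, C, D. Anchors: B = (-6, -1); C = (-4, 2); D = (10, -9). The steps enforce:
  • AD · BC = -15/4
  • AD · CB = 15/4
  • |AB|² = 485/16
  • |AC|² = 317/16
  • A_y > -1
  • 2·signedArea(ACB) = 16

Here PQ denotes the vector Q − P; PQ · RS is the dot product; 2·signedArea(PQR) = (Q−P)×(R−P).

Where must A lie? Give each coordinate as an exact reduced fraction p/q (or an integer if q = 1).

A = (-1/2, -3/4)

1. A_x = -1/2  [AD · CB = 15/4 ∩ 2·signedArea(ACB) = 16]
2. A_y = -3/4  [AD · CB = 15/4 ∩ 2·signedArea(ACB) = 16]
   → A = (-1/2, -3/4)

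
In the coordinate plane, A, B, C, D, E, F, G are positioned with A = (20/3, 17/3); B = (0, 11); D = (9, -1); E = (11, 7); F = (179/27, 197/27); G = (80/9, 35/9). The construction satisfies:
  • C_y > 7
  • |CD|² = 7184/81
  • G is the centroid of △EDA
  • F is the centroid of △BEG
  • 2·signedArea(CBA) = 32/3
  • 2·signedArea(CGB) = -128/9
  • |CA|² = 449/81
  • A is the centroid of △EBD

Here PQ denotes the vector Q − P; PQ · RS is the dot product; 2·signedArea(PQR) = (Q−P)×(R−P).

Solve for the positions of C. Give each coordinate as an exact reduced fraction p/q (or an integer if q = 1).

1. C_x = 53/9  [line -64/9·x + -80/9·y + 112 = 0 ∩ |CA|² = 449/81]
2. C_y = 71/9  [line -64/9·x + -80/9·y + 112 = 0 ∩ |CA|² = 449/81]
   → C = (53/9, 71/9)

C = (53/9, 71/9)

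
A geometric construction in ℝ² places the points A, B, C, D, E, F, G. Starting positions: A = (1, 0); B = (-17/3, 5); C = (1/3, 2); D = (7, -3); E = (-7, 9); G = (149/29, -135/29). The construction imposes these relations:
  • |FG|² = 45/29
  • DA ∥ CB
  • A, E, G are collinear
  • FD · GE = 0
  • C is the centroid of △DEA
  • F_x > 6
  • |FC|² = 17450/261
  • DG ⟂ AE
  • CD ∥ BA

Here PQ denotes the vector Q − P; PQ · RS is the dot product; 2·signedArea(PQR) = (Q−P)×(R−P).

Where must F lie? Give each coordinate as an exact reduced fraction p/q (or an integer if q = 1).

1. F_x = 176/29  [line 352/29·x + -396/29·y + -3652/29 = 0 ∩ |FC|² = 17450/261]
2. F_y = -111/29  [line 352/29·x + -396/29·y + -3652/29 = 0 ∩ |FC|² = 17450/261]
   → F = (176/29, -111/29)

F = (176/29, -111/29)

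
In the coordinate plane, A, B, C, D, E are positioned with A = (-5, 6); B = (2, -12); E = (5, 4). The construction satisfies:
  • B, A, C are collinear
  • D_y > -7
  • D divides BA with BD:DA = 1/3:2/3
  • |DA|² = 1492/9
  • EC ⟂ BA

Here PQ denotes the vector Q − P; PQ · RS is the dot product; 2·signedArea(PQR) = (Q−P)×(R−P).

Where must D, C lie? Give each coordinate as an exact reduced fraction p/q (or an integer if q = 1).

C = (-1123/373, 330/373)
D = (-1/3, -6)

1. D_x = -1/3  [D divides BA with BD:DA = 1/3:2/3]
2. D_y = -6  [D divides BA with BD:DA = 1/3:2/3]
   → D = (-1/3, -6)
3. C_x = -1123/373  [B, A, C are collinear ∩ EC ⟂ BA]
4. C_y = 330/373  [B, A, C are collinear ∩ EC ⟂ BA]
   → C = (-1123/373, 330/373)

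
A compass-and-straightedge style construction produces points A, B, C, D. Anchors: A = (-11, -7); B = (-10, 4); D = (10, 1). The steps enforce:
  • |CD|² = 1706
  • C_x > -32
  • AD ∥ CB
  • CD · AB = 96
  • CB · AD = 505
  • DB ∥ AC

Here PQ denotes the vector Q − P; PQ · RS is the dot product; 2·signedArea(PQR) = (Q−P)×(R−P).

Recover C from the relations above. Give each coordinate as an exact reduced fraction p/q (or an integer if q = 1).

1. C_x = -31  [AD ∥ CB ∩ DB ∥ AC]
2. C_y = -4  [AD ∥ CB ∩ DB ∥ AC]
   → C = (-31, -4)

C = (-31, -4)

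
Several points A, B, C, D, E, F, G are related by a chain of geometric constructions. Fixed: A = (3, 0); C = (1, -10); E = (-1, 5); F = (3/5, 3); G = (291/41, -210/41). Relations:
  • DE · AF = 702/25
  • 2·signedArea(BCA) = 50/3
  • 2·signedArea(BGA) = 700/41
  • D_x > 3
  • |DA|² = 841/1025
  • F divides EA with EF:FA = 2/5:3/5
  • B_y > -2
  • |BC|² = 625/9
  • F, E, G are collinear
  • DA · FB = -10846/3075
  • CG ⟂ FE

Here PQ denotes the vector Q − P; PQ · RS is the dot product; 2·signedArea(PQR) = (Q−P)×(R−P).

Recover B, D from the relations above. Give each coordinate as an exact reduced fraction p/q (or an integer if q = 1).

B = (1, -5/3)
D = (731/205, -29/41)

1. B_x = 1  [2·signedArea(BCA) = 50/3 ∩ 2·signedArea(BGA) = 700/41]
2. B_y = -5/3  [2·signedArea(BCA) = 50/3 ∩ 2·signedArea(BGA) = 700/41]
   → B = (1, -5/3)
3. D_x = 731/205  [DA · FB = -10846/3075 ∩ DE · AF = 702/25]
4. D_y = -29/41  [DA · FB = -10846/3075 ∩ DE · AF = 702/25]
   → D = (731/205, -29/41)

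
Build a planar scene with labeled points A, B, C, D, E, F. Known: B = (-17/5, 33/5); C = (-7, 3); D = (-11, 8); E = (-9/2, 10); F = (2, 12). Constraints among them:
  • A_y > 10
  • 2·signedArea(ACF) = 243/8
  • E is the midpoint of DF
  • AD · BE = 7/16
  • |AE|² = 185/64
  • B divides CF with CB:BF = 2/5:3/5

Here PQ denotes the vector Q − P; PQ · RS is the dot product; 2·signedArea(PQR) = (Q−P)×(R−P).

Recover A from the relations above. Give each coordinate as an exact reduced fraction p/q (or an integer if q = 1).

1. A_x = -23/8  [2·signedArea(ACF) = 243/8 ∩ AD · BE = 7/16]
2. A_y = 21/2  [2·signedArea(ACF) = 243/8 ∩ AD · BE = 7/16]
   → A = (-23/8, 21/2)

A = (-23/8, 21/2)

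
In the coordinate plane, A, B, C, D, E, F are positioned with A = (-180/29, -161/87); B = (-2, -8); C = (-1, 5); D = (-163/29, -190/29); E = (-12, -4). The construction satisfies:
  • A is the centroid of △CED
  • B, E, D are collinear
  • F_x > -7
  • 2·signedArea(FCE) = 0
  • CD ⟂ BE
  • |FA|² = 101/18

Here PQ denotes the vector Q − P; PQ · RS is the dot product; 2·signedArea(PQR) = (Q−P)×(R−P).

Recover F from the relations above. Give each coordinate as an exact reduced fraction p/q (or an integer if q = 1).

F = (-13/2, 1/2)

1. F_x = -13/2  [line 9·x + -11·y + 64 = 0 ∩ |FA|² = 101/18]
2. F_y = 1/2  [line 9·x + -11·y + 64 = 0 ∩ |FA|² = 101/18]
   → F = (-13/2, 1/2)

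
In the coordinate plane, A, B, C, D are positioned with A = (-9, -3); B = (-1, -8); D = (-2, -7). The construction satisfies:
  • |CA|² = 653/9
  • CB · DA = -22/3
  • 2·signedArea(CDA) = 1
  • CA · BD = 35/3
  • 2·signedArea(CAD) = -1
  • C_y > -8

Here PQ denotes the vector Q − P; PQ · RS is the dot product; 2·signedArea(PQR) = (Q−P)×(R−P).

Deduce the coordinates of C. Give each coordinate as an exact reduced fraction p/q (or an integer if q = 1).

1. C_x = -5/3  [2·signedArea(CDA) = 1 ∩ CB · DA = -22/3]
2. C_y = -22/3  [2·signedArea(CDA) = 1 ∩ CB · DA = -22/3]
   → C = (-5/3, -22/3)

C = (-5/3, -22/3)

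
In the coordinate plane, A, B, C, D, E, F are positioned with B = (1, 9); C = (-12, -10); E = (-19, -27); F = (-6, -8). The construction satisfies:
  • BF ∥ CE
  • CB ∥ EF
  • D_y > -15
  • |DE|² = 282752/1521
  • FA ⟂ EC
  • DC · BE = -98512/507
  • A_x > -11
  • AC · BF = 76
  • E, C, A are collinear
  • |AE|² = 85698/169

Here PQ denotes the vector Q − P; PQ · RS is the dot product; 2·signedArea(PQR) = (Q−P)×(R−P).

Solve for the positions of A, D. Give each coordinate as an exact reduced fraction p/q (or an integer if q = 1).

1. A_x = -1762/169  [E, C, A are collinear ∩ FA ⟂ EC]
2. A_y = -1044/169  [E, C, A are collinear ∩ FA ⟂ EC]
   → A = (-1762/169, -1044/169)
3. D_x = -7001/507  [line 20·x + 36·y + 402712/507 = 0 ∩ |DE|² = 282752/1521]
4. D_y = -7297/507  [line 20·x + 36·y + 402712/507 = 0 ∩ |DE|² = 282752/1521]
   → D = (-7001/507, -7297/507)

A = (-1762/169, -1044/169)
D = (-7001/507, -7297/507)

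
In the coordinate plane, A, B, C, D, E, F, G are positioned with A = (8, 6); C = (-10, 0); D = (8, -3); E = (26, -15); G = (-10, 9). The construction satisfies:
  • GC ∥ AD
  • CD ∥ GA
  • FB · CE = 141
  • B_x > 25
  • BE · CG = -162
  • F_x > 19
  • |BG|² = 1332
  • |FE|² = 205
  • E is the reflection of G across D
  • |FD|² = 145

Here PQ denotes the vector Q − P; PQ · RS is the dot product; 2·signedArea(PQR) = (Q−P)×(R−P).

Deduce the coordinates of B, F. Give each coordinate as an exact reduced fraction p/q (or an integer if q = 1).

B = (26, 3)
F = (20, -2)

1. B_y = 3  [BE · CG = -162]
2. B_x = 26  [|BG|² = 1332]
   → B = (26, 3)
3. F_x = 20  [line -36·x + 15·y + 750 = 0 ∩ |FD|² = 145]
4. F_y = -2  [line -36·x + 15·y + 750 = 0 ∩ |FD|² = 145]
   → F = (20, -2)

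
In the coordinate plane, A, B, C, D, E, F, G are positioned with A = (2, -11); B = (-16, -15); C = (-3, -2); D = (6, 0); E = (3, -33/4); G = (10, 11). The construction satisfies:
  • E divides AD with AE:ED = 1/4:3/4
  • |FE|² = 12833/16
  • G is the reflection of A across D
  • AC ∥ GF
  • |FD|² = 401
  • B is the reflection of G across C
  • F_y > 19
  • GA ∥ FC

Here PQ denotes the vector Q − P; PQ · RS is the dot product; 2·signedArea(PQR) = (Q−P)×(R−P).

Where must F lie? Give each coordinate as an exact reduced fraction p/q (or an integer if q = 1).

1. F_x = 5  [GA ∥ FC ∩ AC ∥ GF]
2. F_y = 20  [GA ∥ FC ∩ AC ∥ GF]
   → F = (5, 20)

F = (5, 20)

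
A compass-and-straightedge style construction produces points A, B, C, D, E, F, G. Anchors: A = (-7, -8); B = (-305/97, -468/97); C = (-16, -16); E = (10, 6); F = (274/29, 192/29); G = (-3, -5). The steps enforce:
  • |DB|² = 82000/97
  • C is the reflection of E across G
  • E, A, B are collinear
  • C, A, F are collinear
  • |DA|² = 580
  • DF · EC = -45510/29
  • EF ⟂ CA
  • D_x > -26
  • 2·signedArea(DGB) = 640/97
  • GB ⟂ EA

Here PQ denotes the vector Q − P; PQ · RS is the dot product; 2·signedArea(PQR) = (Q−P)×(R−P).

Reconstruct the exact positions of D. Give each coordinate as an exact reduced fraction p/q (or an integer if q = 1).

D = (-25, -24)

1. D_x = -25  [DF · EC = -45510/29 ∩ 2·signedArea(DGB) = 640/97]
2. D_y = -24  [DF · EC = -45510/29 ∩ 2·signedArea(DGB) = 640/97]
   → D = (-25, -24)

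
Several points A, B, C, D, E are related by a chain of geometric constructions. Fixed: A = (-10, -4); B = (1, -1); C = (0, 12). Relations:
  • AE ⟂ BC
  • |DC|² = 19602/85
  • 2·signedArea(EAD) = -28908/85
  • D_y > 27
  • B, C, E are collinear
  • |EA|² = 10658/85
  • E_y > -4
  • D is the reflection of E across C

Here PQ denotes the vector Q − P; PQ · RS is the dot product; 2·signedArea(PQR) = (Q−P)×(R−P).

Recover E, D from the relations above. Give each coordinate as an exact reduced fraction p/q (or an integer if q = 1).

1. E_x = 99/85  [B, C, E are collinear ∩ AE ⟂ BC]
2. E_y = -267/85  [B, C, E are collinear ∩ AE ⟂ BC]
   → E = (99/85, -267/85)
3. D_x = -99/85  [D is the reflection of E across C]
4. D_y = 2307/85  [D is the reflection of E across C]
   → D = (-99/85, 2307/85)

D = (-99/85, 2307/85)
E = (99/85, -267/85)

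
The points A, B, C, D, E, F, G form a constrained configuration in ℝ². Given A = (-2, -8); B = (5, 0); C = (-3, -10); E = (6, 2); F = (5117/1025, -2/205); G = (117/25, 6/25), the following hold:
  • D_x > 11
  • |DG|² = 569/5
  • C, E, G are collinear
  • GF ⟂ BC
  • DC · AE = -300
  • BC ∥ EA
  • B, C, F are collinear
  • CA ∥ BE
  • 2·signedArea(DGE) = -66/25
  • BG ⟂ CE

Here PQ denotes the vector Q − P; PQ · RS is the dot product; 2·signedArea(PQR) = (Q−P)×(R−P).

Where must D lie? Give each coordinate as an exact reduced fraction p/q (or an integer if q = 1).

D = (12, 8)

1. D_x = 12  [2·signedArea(DGE) = -66/25 ∩ DC · AE = -300]
2. D_y = 8  [2·signedArea(DGE) = -66/25 ∩ DC · AE = -300]
   → D = (12, 8)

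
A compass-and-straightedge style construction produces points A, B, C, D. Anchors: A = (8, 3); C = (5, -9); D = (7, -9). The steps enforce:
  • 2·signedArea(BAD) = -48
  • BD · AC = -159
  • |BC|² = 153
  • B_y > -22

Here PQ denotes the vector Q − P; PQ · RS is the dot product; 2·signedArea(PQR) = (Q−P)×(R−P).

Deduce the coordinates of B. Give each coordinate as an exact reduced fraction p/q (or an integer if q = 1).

B = (2, -21)

1. B_x = 2  [2·signedArea(BAD) = -48 ∩ BD · AC = -159]
2. B_y = -21  [2·signedArea(BAD) = -48 ∩ BD · AC = -159]
   → B = (2, -21)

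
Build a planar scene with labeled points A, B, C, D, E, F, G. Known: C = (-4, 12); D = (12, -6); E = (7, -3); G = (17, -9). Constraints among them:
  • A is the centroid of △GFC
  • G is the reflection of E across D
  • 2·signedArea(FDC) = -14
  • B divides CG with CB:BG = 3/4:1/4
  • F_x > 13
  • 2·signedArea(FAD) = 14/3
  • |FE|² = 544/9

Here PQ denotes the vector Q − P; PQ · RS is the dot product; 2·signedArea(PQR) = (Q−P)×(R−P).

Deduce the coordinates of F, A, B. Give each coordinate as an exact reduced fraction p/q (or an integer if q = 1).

A = (80/9, -4/3)
B = (47/4, -15/4)
F = (41/3, -7)

1. F_x = 41/3  [line -18·x + -16·y + 134 = 0 ∩ |FE|² = 544/9]
2. F_y = -7  [line -18·x + -16·y + 134 = 0 ∩ |FE|² = 544/9]
   → F = (41/3, -7)
3. A_x = 80/9  [2·signedArea(FAD) = 14/3 ∩ A is the centroid of △GFC]
4. A_y = -4/3  [2·signedArea(FAD) = 14/3 ∩ A is the centroid of △GFC]
   → A = (80/9, -4/3)
5. B_x = 47/4  [B divides CG with CB:BG = 3/4:1/4]
6. B_y = -15/4  [B divides CG with CB:BG = 3/4:1/4]
   → B = (47/4, -15/4)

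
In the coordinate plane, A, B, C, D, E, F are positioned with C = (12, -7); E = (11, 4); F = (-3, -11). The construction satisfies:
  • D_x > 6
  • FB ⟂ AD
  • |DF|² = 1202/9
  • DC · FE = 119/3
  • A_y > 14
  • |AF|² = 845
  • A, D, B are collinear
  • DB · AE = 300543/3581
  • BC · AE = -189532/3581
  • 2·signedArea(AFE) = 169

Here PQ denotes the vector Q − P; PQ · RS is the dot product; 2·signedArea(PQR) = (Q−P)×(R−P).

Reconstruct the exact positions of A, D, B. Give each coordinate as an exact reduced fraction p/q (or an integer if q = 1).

1. A_x = 10  [line -15·x + 14·y + -60 = 0 ∩ |AF|² = 845]
2. A_y = 15  [line -15·x + 14·y + -60 = 0 ∩ |AF|² = 845]
   → A = (10, 15)
3. D_x = 20/3  [line -14·x + -15·y + 70/3 = 0 ∩ |DF|² = 1202/9]
4. D_y = -14/3  [line -14·x + -15·y + 70/3 = 0 ∩ |DF|² = 1202/9]
   → D = (20/3, -14/3)
5. B_x = 19170/3581  [A, D, B are collinear ∩ FB ⟂ AD]
6. B_y = -44461/3581  [A, D, B are collinear ∩ FB ⟂ AD]
   → B = (19170/3581, -44461/3581)

A = (10, 15)
B = (19170/3581, -44461/3581)
D = (20/3, -14/3)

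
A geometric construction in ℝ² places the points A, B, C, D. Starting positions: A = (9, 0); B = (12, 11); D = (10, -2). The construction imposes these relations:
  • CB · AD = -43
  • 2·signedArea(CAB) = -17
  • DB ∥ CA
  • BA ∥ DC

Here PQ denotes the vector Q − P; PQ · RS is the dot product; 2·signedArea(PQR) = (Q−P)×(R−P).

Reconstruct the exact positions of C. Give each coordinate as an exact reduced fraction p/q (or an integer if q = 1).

1. C_x = 7  [DB ∥ CA ∩ BA ∥ DC]
2. C_y = -13  [DB ∥ CA ∩ BA ∥ DC]
   → C = (7, -13)

C = (7, -13)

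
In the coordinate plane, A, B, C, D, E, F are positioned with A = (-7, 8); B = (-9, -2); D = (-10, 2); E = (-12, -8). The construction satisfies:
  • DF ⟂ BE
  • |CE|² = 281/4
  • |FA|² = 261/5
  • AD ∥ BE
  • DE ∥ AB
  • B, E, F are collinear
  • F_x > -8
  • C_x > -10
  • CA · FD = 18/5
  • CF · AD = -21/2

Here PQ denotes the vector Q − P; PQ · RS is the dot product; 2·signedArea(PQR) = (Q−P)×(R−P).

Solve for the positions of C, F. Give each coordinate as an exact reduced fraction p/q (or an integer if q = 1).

1. F_x = -38/5  [B, E, F are collinear ∩ DF ⟂ BE]
2. F_y = 4/5  [B, E, F are collinear ∩ DF ⟂ BE]
   → F = (-38/5, 4/5)
3. C_x = -19/2  [CA · FD = 18/5 ∩ CF · AD = -21/2]
4. C_y = 0  [CA · FD = 18/5 ∩ CF · AD = -21/2]
   → C = (-19/2, 0)

C = (-19/2, 0)
F = (-38/5, 4/5)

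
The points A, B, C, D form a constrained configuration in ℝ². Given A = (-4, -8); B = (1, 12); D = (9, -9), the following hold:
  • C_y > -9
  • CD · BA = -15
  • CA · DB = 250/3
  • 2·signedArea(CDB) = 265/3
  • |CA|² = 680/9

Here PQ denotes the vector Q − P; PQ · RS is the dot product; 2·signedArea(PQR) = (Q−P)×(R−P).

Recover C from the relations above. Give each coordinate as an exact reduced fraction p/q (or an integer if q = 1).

1. C_x = 14/3  [CA · DB = 250/3 ∩ CD · BA = -15]
2. C_y = -26/3  [CA · DB = 250/3 ∩ CD · BA = -15]
   → C = (14/3, -26/3)

C = (14/3, -26/3)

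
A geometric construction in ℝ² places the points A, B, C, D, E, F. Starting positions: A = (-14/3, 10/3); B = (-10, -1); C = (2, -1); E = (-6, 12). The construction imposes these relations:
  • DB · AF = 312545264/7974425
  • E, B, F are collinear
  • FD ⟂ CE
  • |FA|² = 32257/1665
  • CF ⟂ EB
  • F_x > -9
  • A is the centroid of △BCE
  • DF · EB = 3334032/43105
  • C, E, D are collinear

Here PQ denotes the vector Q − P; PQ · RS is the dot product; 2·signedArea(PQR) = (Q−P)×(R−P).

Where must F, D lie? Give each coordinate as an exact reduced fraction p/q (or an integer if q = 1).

1. F_x = -1658/185  [E, B, F are collinear ∩ CF ⟂ EB]
2. F_y = 439/185  [E, B, F are collinear ∩ CF ⟂ EB]
   → F = (-1658/185, 439/185)
3. D_x = -108478/43105  [C, E, D are collinear ∩ FD ⟂ CE]
4. D_y = 273263/43105  [C, E, D are collinear ∩ FD ⟂ CE]
   → D = (-108478/43105, 273263/43105)

D = (-108478/43105, 273263/43105)
F = (-1658/185, 439/185)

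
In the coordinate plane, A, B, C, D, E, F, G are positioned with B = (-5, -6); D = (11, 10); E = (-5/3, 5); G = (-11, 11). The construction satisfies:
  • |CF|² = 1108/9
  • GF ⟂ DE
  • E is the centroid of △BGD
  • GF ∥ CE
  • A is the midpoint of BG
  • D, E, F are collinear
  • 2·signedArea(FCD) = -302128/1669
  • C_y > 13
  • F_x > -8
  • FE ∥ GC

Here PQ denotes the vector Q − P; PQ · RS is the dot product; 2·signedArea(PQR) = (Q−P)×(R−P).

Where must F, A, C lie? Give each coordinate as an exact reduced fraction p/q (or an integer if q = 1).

1. F_x = -12839/1669  [D, E, F are collinear ∩ GF ⟂ DE]
2. F_y = 4375/1669  [D, E, F are collinear ∩ GF ⟂ DE]
   → F = (-12839/1669, 4375/1669)
3. A_x = -8  [A is the midpoint of BG]
4. A_y = 5/2  [A is the midpoint of BG]
   → A = (-8, 5/2)
5. C_x = -24905/5007  [GF ∥ CE ∩ FE ∥ GC]
6. C_y = 22329/1669  [GF ∥ CE ∩ FE ∥ GC]
   → C = (-24905/5007, 22329/1669)

A = (-8, 5/2)
C = (-24905/5007, 22329/1669)
F = (-12839/1669, 4375/1669)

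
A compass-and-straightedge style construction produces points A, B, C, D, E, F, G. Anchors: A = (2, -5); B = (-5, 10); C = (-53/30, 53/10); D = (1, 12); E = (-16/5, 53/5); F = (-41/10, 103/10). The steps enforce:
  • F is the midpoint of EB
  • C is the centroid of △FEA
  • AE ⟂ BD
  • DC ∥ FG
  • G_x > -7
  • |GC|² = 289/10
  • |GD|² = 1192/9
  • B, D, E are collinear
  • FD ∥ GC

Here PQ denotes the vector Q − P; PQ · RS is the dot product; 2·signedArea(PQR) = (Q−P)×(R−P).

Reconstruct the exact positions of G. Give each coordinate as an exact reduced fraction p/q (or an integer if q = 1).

G = (-103/15, 18/5)

1. G_x = -103/15  [FD ∥ GC ∩ DC ∥ FG]
2. G_y = 18/5  [FD ∥ GC ∩ DC ∥ FG]
   → G = (-103/15, 18/5)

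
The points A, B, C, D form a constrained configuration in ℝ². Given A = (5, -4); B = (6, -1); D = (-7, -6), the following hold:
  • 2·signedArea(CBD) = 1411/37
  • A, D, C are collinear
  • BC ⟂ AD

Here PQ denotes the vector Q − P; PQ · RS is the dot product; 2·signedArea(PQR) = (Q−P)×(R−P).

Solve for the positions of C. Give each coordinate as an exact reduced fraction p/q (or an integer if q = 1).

C = (239/37, -139/37)

1. C_x = 239/37  [A, D, C are collinear ∩ BC ⟂ AD]
2. C_y = -139/37  [A, D, C are collinear ∩ BC ⟂ AD]
   → C = (239/37, -139/37)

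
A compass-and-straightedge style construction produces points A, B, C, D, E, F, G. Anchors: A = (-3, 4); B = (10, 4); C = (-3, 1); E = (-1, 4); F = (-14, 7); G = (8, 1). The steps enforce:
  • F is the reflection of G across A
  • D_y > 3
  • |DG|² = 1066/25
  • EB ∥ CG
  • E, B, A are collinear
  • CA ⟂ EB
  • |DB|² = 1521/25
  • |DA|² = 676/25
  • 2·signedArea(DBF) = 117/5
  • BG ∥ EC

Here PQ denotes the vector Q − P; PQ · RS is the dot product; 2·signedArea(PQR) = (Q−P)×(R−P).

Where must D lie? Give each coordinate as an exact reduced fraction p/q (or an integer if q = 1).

1. D_x = 11/5  [line -3·x + -24·y + 513/5 = 0 ∩ |DB|² = 1521/25]
2. D_y = 4  [line -3·x + -24·y + 513/5 = 0 ∩ |DB|² = 1521/25]
   → D = (11/5, 4)

D = (11/5, 4)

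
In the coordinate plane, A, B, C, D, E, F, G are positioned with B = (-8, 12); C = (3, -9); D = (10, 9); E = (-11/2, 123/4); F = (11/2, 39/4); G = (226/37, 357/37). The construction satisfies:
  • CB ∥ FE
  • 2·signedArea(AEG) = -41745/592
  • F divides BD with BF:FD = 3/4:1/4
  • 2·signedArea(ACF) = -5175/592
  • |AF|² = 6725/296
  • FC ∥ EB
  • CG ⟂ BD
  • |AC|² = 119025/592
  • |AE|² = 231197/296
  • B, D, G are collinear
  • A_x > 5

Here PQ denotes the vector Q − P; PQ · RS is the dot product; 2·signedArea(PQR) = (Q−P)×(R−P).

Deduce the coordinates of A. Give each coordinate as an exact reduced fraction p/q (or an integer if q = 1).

A = (789/148, 369/74)

1. A_x = 789/148  [2·signedArea(ACF) = -5175/592 ∩ 2·signedArea(AEG) = -41745/592]
2. A_y = 369/74  [2·signedArea(ACF) = -5175/592 ∩ 2·signedArea(AEG) = -41745/592]
   → A = (789/148, 369/74)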